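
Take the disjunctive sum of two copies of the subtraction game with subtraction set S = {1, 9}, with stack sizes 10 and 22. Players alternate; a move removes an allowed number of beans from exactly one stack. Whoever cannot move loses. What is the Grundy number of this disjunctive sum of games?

All stacks use S = {1, 9}:
G(0) = 0
G(1) = mex{0} = 1
G(2) = mex{1} = 0
G(3) = mex{0} = 1
G(4) = mex{1} = 0
G(5) = mex{0} = 1
G(6) = mex{1} = 0
G(7) = mex{0} = 1
G(8) = mex{1} = 0
G(9) = mex{0,0} = 1
G(10) = mex{1,1} = 0
G(11) = mex{0,0} = 1
G(12) = mex{1,1} = 0
G(13) = mex{0,0} = 1
G(14) = mex{1,1} = 0
G(15) = mex{0,0} = 1
G(16) = mex{1,1} = 0
G(17) = mex{0,0} = 1
G(18) = mex{1,1} = 0
G(19) = mex{0,0} = 1
G(20) = mex{1,1} = 0
G(21) = mex{0,0} = 1
G(22) = mex{1,1} = 0
Stack A: G(10) = 0.
Stack B: G(22) = 0.
Combined Grundy value = 0 ⊕ 0 = 0.

0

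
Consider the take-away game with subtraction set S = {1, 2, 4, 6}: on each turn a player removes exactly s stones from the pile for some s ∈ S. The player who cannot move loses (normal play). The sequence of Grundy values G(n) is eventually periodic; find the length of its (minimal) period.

8

n :  0  1  2  3  4  5  6  7  8  9 10 11 12 13 14 15 16 17
G :  0  1  2  0  1  2  3  4  0  1  2  0  1  2  3  4  0  1
G(n+8) = G(n) holds for n = 0,…,5 (a full window of length max(S) = 6), so the sequence is purely periodic with period 8.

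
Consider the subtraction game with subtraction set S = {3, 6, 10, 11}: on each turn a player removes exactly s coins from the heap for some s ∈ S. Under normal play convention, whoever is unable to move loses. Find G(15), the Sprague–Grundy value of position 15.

2

n :  0  1  2  3  4  5  6  7  8  9 10 11 12 13 14 15
G :  0  0  0  1  1  1  2  2  2  0  3  3  1  4  0  2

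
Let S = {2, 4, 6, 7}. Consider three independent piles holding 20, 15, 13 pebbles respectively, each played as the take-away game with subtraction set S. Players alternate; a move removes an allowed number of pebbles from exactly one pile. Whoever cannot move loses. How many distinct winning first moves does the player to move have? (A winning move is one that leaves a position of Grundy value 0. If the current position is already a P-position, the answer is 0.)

All piles use S = {2, 4, 6, 7}:
G(0) = 0
G(1) = mex{} = 0
G(2) = mex{0} = 1
G(3) = mex{0} = 1
G(4) = mex{1,0} = 2
G(5) = mex{1,0} = 2
G(6) = mex{2,1,0} = 3
G(7) = mex{2,1,0,0} = 3
G(8) = mex{3,2,1,0} = 4
G(9) = mex{3,2,1,1} = 0
G(10) = mex{4,3,2,1} = 0
G(11) = mex{0,3,2,2} = 1
G(12) = mex{0,4,3,2} = 1
G(13) = mex{1,0,3,3} = 2
G(14) = mex{1,0,4,3} = 2
G(15) = mex{2,1,0,4} = 3
G(16) = mex{2,1,0,0} = 3
G(17) = mex{3,2,1,0} = 4
G(18) = mex{3,2,1,1} = 0
G(19) = mex{4,3,2,1} = 0
G(20) = mex{0,3,2,2} = 1
Pile A: G(20) = 1.
Pile B: G(15) = 3.
Pile C: G(13) = 2.
Combined Grundy value = 1 ⊕ 3 ⊕ 2 = 0.
A winning move leaves total XOR = 0, i.e. changes one component's Grundy value g to g ⊕ X where X is the current total.
Pile A: target g' = 1⊕0 = 1, but every legal move changes the Grundy value (mex property), so 0 moves.
Pile B: target g' = 3⊕0 = 3, but every legal move changes the Grundy value (mex property), so 0 moves.
Pile C: target g' = 2⊕0 = 2, but every legal move changes the Grundy value (mex property), so 0 moves.

0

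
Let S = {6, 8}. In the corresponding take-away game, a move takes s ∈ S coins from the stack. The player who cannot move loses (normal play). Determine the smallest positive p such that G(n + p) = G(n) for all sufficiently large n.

n :  0  1  2  3  4  5  6  7  8  9 10 11 12 13 14 15 16 17 18 19 20 21 22 23 24 25 26 27 28 29
G :  0  0  0  0  0  0  1  1  1  1  1  1  2  2  0  0  0  0  0  0  1  1  1  1  1  1  2  2  0  0
G(n+14) = G(n) holds for n = 0,…,7 (a full window of length max(S) = 8), so the sequence is purely periodic with period 14.

14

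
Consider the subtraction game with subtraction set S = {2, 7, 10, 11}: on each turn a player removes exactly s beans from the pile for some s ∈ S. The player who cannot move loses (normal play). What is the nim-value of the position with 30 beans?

0

n :  0  1  2  3  4  5  6  7  8  9 10 11 12 13 14 15 16 17 18 19 20 21 22 23 24 25 26 27 28 29 30
G :  0  0  1  1  0  0  1  1  2  0  3  1  2  0  3  1  2  0  0  1  1  0  0  1  1  2  0  3  1  2  0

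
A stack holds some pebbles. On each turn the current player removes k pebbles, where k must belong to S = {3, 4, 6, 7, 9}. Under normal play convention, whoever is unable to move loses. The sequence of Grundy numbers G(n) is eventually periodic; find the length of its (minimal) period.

G(0) = 0
G(1) = mex{} = 0
G(2) = mex{} = 0
G(3) = mex{0} = 1
G(4) = mex{0,0} = 1
G(5) = mex{0,0} = 1
G(6) = mex{1,0,0} = 2
G(7) = mex{1,1,0,0} = 2
G(8) = mex{1,1,0,0} = 2
G(9) = mex{2,1,1,0,0} = 3
G(10) = mex{2,2,1,1,0} = 3
G(11) = mex{2,2,1,1,0} = 3
G(12) = mex{3,2,2,1,1} = 0
G(13) = mex{3,3,2,2,1} = 0
G(14) = mex{3,3,2,2,1} = 0
G(15) = mex{0,3,3,2,2} = 1
G(16) = mex{0,0,3,3,2} = 1
G(17) = mex{0,0,3,3,2} = 1
G(18) = mex{1,0,0,3,3} = 2
G(19) = mex{1,1,0,0,3} = 2
G(20) = mex{1,1,0,0,3} = 2
G(21) = mex{2,1,1,0,0} = 3
G(22) = mex{2,2,1,1,0} = 3
G(23) = mex{2,2,1,1,0} = 3
G(24) = mex{3,2,2,1,1} = 0
G(25) = mex{3,3,2,2,1} = 0
G(n+12) = G(n) holds for n = 0,…,8 (a full window of length max(S) = 9), so the sequence is purely periodic with period 12.

12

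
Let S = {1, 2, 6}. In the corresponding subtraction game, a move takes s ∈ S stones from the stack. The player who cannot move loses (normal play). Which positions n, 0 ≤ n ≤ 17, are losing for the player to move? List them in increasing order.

n :  0  1  2  3  4  5  6  7  8  9 10 11 12 13 14 15 16 17
G :  0  1  2  0  1  2  3  0  1  2  0  1  2  3  0  1  2  0
P-positions are exactly the n with G(n) = 0.

0, 3, 7, 10, 14, 17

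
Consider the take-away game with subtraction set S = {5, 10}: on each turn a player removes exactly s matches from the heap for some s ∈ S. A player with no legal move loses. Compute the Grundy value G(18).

G(0) = 0
G(1) = mex{} = 0
G(2) = mex{} = 0
G(3) = mex{} = 0
G(4) = mex{} = 0
G(5) = mex{0} = 1
G(6) = mex{0} = 1
G(7) = mex{0} = 1
G(8) = mex{0} = 1
G(9) = mex{0} = 1
G(10) = mex{1,0} = 2
G(11) = mex{1,0} = 2
G(12) = mex{1,0} = 2
G(13) = mex{1,0} = 2
G(14) = mex{1,0} = 2
G(15) = mex{2,1} = 0
G(16) = mex{2,1} = 0
G(17) = mex{2,1} = 0
G(18) = mex{2,1} = 0

0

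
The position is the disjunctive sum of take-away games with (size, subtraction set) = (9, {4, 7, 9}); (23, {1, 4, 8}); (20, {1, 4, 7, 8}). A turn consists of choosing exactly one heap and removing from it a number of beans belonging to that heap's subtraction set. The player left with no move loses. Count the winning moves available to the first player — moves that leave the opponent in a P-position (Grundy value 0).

Heap A, S = {4, 7, 9}:
G(0) = 0
G(1) = mex{} = 0
G(2) = mex{} = 0
G(3) = mex{} = 0
G(4) = mex{0} = 1
G(5) = mex{0} = 1
G(6) = mex{0} = 1
G(7) = mex{0,0} = 1
G(8) = mex{1,0} = 2
G(9) = mex{1,0,0} = 2
G_A(9) = 2.
Heap B, S = {1, 4, 8}:
n :  0  1  2  3  4  5  6  7  8  9 10 11 12 13 14 15 16 17 18 19 20 21 22 23
G :  0  1  0  1  2  0  1  0  1  2  3  2  0  1  0  1  2  0  1  0  1  2  3  2
G_B(23) = 2.
Heap C, S = {1, 4, 7, 8}:
G(0) = 0
G(1) = mex{0} = 1
G(2) = mex{1} = 0
G(3) = mex{0} = 1
G(4) = mex{1,0} = 2
G(5) = mex{2,1} = 0
G(6) = mex{0,0} = 1
G(7) = mex{1,1,0} = 2
G(8) = mex{2,2,1,0} = 3
G(9) = mex{3,0,0,1} = 2
G(10) = mex{2,1,1,0} = 3
G(11) = mex{3,2,2,1} = 0
G(12) = mex{0,3,0,2} = 1
G(13) = mex{1,2,1,0} = 3
G(14) = mex{3,3,2,1} = 0
G(15) = mex{0,0,3,2} = 1
G(16) = mex{1,1,2,3} = 0
G(17) = mex{0,3,3,2} = 1
G(18) = mex{1,0,0,3} = 2
G(19) = mex{2,1,1,0} = 3
G(20) = mex{3,0,3,1} = 2
G_C(20) = 2.
Combined Grundy value = 2 ⊕ 2 ⊕ 2 = 2.
A winning move leaves total XOR = 0, i.e. changes one component's Grundy value g to g ⊕ X where X is the current total.
Heap A: need g' = 2⊕2 = 0. Options: 9−4→G=1, 9−7→G=0, 9−9→G=0. Hits: 2.
Heap B: need g' = 2⊕2 = 0. Options: 23−1→G=3, 23−4→G=0, 23−8→G=1. Hits: 1.
Heap C: need g' = 2⊕2 = 0. Options: 20−1→G=3, 20−4→G=0, 20−7→G=3, 20−8→G=1. Hits: 1.

4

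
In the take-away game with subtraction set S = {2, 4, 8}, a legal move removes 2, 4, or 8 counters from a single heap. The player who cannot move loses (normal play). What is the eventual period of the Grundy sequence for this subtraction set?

G(0) = 0
G(1) = mex{} = 0
G(2) = mex{0} = 1
G(3) = mex{0} = 1
G(4) = mex{1,0} = 2
G(5) = mex{1,0} = 2
G(6) = mex{2,1} = 0
G(7) = mex{2,1} = 0
G(8) = mex{0,2,0} = 1
G(9) = mex{0,2,0} = 1
G(10) = mex{1,0,1} = 2
G(11) = mex{1,0,1} = 2
G(12) = mex{2,1,2} = 0
G(13) = mex{2,1,2} = 0
G(14) = mex{0,2,0} = 1
G(15) = mex{0,2,0} = 1
G(n+6) = G(n) holds for n = 0,…,7 (a full window of length max(S) = 8), so the sequence is purely periodic with period 6.

6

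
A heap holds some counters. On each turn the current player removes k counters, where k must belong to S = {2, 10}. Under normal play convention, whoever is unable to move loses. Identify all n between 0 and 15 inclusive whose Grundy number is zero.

n :  0  1  2  3  4  5  6  7  8  9 10 11 12 13 14 15
G :  0  0  1  1  0  0  1  1  0  0  1  1  0  0  1  1
P-positions are exactly the n with G(n) = 0.

0, 1, 4, 5, 8, 9, 12, 13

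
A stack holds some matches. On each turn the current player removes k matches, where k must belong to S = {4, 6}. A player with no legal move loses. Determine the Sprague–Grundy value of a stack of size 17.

n :  0  1  2  3  4  5  6  7  8  9 10 11 12 13 14 15 16 17
G :  0  0  0  0  1  1  1  1  2  2  0  0  0  0  1  1  1  1

1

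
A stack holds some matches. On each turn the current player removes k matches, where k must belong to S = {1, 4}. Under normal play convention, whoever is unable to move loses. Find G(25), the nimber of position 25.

n :  0  1  2  3  4  5  6  7  8  9 10 11 12 13 14 15 16 17 18 19 20 21 22 23 24 25
G :  0  1  0  1  2  0  1  0  1  2  0  1  0  1  2  0  1  0  1  2  0  1  0  1  2  0

0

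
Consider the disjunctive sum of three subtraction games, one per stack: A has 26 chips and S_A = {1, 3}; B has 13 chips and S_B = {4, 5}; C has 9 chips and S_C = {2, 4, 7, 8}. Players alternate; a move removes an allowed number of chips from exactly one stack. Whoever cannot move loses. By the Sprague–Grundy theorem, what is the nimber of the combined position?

Stack A, S = {1, 3}:
n :  0  1  2  3  4  5  6  7  8  9 10 11 12 13 14 15 16 17 18 19 20 21 22 23 24 25 26
G :  0  1  0  1  0  1  0  1  0  1  0  1  0  1  0  1  0  1  0  1  0  1  0  1  0  1  0
G_A(26) = 0.
Stack B, S = {4, 5}:
n :  0  1  2  3  4  5  6  7  8  9 10 11 12 13
G :  0  0  0  0  1  1  1  1  2  0  0  0  0  1
G_B(13) = 1.
Stack C, S = {2, 4, 7, 8}:
n : 0 1 2 3 4 5 6 7 8 9
G : 0 0 1 1 2 2 0 3 1 4
G_C(9) = 4.
Combined Grundy value = 0 ⊕ 1 ⊕ 4 = 5.

5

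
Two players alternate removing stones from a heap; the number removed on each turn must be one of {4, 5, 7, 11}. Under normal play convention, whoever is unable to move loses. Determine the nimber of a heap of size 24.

2

n :  0  1  2  3  4  5  6  7  8  9 10 11 12 13 14 15 16 17 18 19 20 21 22 23 24
G :  0  0  0  0  1  1  1  1  2  2  2  2  3  3  3  0  0  0  0  1  1  1  1  2  2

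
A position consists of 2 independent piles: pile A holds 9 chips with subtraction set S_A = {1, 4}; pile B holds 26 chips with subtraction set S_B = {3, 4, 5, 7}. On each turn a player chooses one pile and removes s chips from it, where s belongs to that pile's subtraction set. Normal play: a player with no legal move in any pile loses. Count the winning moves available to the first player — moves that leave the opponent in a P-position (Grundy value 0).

Pile A, S = {1, 4}:
G(0) = 0
G(1) = mex{0} = 1
G(2) = mex{1} = 0
G(3) = mex{0} = 1
G(4) = mex{1,0} = 2
G(5) = mex{2,1} = 0
G(6) = mex{0,0} = 1
G(7) = mex{1,1} = 0
G(8) = mex{0,2} = 1
G(9) = mex{1,0} = 2
G_A(9) = 2.
Pile B, S = {3, 4, 5, 7}:
G(0) = 0
G(1) = mex{} = 0
G(2) = mex{} = 0
G(3) = mex{0} = 1
G(4) = mex{0,0} = 1
G(5) = mex{0,0,0} = 1
G(6) = mex{1,0,0} = 2
G(7) = mex{1,1,0,0} = 2
G(8) = mex{1,1,1,0} = 2
G(9) = mex{2,1,1,0} = 3
G(10) = mex{2,2,1,1} = 0
G(11) = mex{2,2,2,1} = 0
G(12) = mex{3,2,2,1} = 0
G(13) = mex{0,3,2,2} = 1
G(14) = mex{0,0,3,2} = 1
G(15) = mex{0,0,0,2} = 1
G(16) = mex{1,0,0,3} = 2
G(17) = mex{1,1,0,0} = 2
G(18) = mex{1,1,1,0} = 2
G(19) = mex{2,1,1,0} = 3
G(20) = mex{2,2,1,1} = 0
G(21) = mex{2,2,2,1} = 0
G(22) = mex{3,2,2,1} = 0
G(23) = mex{0,3,2,2} = 1
G(24) = mex{0,0,3,2} = 1
G(25) = mex{0,0,0,2} = 1
G(26) = mex{1,0,0,3} = 2
G_B(26) = 2.
Combined Grundy value = 2 ⊕ 2 = 0.
A winning move leaves total XOR = 0, i.e. changes one component's Grundy value g to g ⊕ X where X is the current total.
Pile A: target g' = 2⊕0 = 2, but every legal move changes the Grundy value (mex property), so 0 moves.
Pile B: target g' = 2⊕0 = 2, but every legal move changes the Grundy value (mex property), so 0 moves.

0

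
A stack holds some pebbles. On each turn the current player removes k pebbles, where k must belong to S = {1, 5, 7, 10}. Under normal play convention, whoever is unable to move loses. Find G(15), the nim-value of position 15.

n :  0  1  2  3  4  5  6  7  8  9 10 11 12 13 14 15
G :  0  1  0  1  0  1  0  1  0  1  2  3  2  3  2  3

3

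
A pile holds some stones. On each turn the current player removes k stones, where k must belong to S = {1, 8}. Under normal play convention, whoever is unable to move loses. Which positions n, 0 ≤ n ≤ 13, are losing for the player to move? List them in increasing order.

G(0) = 0
G(1) = mex{0} = 1
G(2) = mex{1} = 0
G(3) = mex{0} = 1
G(4) = mex{1} = 0
G(5) = mex{0} = 1
G(6) = mex{1} = 0
G(7) = mex{0} = 1
G(8) = mex{1,0} = 2
G(9) = mex{2,1} = 0
G(10) = mex{0,0} = 1
G(11) = mex{1,1} = 0
G(12) = mex{0,0} = 1
G(13) = mex{1,1} = 0
P-positions are exactly the n with G(n) = 0.

0, 2, 4, 6, 9, 11, 13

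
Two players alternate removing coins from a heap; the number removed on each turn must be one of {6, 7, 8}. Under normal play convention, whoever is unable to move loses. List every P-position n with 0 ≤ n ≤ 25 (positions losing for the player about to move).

n :  0  1  2  3  4  5  6  7  8  9 10 11 12 13 14 15 16 17 18 19 20 21 22 23 24 25
G :  0  0  0  0  0  0  1  1  1  1  1  1  2  2  0  0  0  0  0  0  1  1  1  1  1  1
P-positions are exactly the n with G(n) = 0.

0, 1, 2, 3, 4, 5, 14, 15, 16, 17, 18, 19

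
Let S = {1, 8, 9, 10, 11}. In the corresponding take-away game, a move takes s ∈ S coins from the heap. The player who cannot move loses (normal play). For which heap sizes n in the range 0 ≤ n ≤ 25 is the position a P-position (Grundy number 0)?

0, 2, 4, 6, 18, 20, 22, 24

n :  0  1  2  3  4  5  6  7  8  9 10 11 12 13 14 15 16 17 18 19 20 21 22 23 24 25
G :  0  1  0  1  0  1  0  1  2  3  2  3  2  3  2  3  4  5  0  1  0  1  0  1  0  1
P-positions are exactly the n with G(n) = 0.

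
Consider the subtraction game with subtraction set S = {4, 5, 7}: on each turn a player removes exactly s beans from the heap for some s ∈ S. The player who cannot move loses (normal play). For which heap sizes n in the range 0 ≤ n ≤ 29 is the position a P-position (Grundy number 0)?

0, 1, 2, 3, 11, 12, 13, 14, 22, 23, 24, 25

G(0) = 0
G(1) = mex{} = 0
G(2) = mex{} = 0
G(3) = mex{} = 0
G(4) = mex{0} = 1
G(5) = mex{0,0} = 1
G(6) = mex{0,0} = 1
G(7) = mex{0,0,0} = 1
G(8) = mex{1,0,0} = 2
G(9) = mex{1,1,0} = 2
G(10) = mex{1,1,0} = 2
G(11) = mex{1,1,1} = 0
G(12) = mex{2,1,1} = 0
G(13) = mex{2,2,1} = 0
G(14) = mex{2,2,1} = 0
G(15) = mex{0,2,2} = 1
G(16) = mex{0,0,2} = 1
G(17) = mex{0,0,2} = 1
G(18) = mex{0,0,0} = 1
G(19) = mex{1,0,0} = 2
G(20) = mex{1,1,0} = 2
G(21) = mex{1,1,0} = 2
G(22) = mex{1,1,1} = 0
G(23) = mex{2,1,1} = 0
G(24) = mex{2,2,1} = 0
G(25) = mex{2,2,1} = 0
G(26) = mex{0,2,2} = 1
G(27) = mex{0,0,2} = 1
G(28) = mex{0,0,2} = 1
G(29) = mex{0,0,0} = 1
P-positions are exactly the n with G(n) = 0.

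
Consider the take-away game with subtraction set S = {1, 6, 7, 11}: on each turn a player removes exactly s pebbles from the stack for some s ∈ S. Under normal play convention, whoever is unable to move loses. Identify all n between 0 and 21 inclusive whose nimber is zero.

0, 2, 4, 12, 14, 16

n :  0  1  2  3  4  5  6  7  8  9 10 11 12 13 14 15 16 17 18 19 20 21
G :  0  1  0  1  0  1  2  3  2  3  2  3  0  1  0  1  0  1  2  3  2  3
P-positions are exactly the n with G(n) = 0.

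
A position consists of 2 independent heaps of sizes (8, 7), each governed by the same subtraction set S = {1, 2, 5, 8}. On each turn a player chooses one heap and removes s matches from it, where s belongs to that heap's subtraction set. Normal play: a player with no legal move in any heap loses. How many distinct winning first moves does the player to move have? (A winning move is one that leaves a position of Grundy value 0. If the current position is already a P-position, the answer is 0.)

All heaps use S = {1, 2, 5, 8}:
n : 0 1 2 3 4 5 6 7 8
G : 0 1 2 0 1 2 0 1 2
Heap A: G(8) = 2.
Heap B: G(7) = 1.
Combined Grundy value = 2 ⊕ 1 = 3.
A winning move leaves total XOR = 0, i.e. changes one component's Grundy value g to g ⊕ X where X is the current total.
Heap A: need g' = 2⊕3 = 1. Options: 8−1→G=1, 8−2→G=0, 8−5→G=0, 8−8→G=0. Hits: 1.
Heap B: need g' = 1⊕3 = 2. Options: 7−1→G=0, 7−2→G=2, 7−5→G=2. Hits: 2.

3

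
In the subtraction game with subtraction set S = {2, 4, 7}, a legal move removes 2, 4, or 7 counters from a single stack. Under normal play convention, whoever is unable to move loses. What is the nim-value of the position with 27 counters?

0

n :  0  1  2  3  4  5  6  7  8  9 10 11 12 13 14 15 16 17 18 19 20 21 22 23 24 25 26 27
G :  0  0  1  1  2  2  0  3  1  0  2  1  0  2  1  0  2  1  0  2  1  0  2  1  0  2  1  0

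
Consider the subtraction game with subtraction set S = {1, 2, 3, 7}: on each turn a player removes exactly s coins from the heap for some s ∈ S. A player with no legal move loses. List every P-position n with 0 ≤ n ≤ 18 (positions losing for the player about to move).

0, 4, 8, 12, 16

G(0) = 0
G(1) = mex{0} = 1
G(2) = mex{1,0} = 2
G(3) = mex{2,1,0} = 3
G(4) = mex{3,2,1} = 0
G(5) = mex{0,3,2} = 1
G(6) = mex{1,0,3} = 2
G(7) = mex{2,1,0,0} = 3
G(8) = mex{3,2,1,1} = 0
G(9) = mex{0,3,2,2} = 1
G(10) = mex{1,0,3,3} = 2
G(11) = mex{2,1,0,0} = 3
G(12) = mex{3,2,1,1} = 0
G(13) = mex{0,3,2,2} = 1
G(14) = mex{1,0,3,3} = 2
G(15) = mex{2,1,0,0} = 3
G(16) = mex{3,2,1,1} = 0
G(17) = mex{0,3,2,2} = 1
G(18) = mex{1,0,3,3} = 2
P-positions are exactly the n with G(n) = 0.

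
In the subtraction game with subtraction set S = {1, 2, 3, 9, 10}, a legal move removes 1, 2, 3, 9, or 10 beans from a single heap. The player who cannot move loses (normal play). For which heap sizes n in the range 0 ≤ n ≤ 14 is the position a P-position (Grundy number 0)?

n :  0  1  2  3  4  5  6  7  8  9 10 11 12 13 14
G :  0  1  2  3  0  1  2  3  0  1  2  3  0  1  2
P-positions are exactly the n with G(n) = 0.

0, 4, 8, 12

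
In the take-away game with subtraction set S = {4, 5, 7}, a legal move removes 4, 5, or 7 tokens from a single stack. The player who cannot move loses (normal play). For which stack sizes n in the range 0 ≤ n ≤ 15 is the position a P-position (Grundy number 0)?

n :  0  1  2  3  4  5  6  7  8  9 10 11 12 13 14 15
G :  0  0  0  0  1  1  1  1  2  2  2  0  0  0  0  1
P-positions are exactly the n with G(n) = 0.

0, 1, 2, 3, 11, 12, 13, 14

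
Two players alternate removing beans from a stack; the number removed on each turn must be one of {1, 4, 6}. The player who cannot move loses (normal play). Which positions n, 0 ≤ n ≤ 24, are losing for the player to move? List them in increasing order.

0, 2, 5, 7, 10, 12, 15, 17, 20, 22

n :  0  1  2  3  4  5  6  7  8  9 10 11 12 13 14 15 16 17 18 19 20 21 22 23 24
G :  0  1  0  1  2  0  1  0  1  2  0  1  0  1  2  0  1  0  1  2  0  1  0  1  2
P-positions are exactly the n with G(n) = 0.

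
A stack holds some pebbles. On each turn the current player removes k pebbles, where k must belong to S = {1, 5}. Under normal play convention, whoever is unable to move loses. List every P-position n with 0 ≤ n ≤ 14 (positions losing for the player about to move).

0, 2, 4, 6, 8, 10, 12, 14

n :  0  1  2  3  4  5  6  7  8  9 10 11 12 13 14
G :  0  1  0  1  0  1  0  1  0  1  0  1  0  1  0
P-positions are exactly the n with G(n) = 0.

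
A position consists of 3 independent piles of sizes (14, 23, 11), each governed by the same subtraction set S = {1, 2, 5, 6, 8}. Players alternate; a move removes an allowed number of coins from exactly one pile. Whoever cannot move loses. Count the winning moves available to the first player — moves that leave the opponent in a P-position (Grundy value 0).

7

All piles use S = {1, 2, 5, 6, 8}:
n :  0  1  2  3  4  5  6  7  8  9 10 11 12 13 14 15 16 17 18 19 20 21 22 23
G :  0  1  2  0  1  2  3  0  1  2  0  1  2  3  0  1  2  0  1  2  3  0  1  2
Pile A: G(14) = 0.
Pile B: G(23) = 2.
Pile C: G(11) = 1.
Combined Grundy value = 0 ⊕ 2 ⊕ 1 = 3.
A winning move leaves total XOR = 0, i.e. changes one component's Grundy value g to g ⊕ X where X is the current total.
Pile A: need g' = 0⊕3 = 3. Options: 14−1→G=3, 14−2→G=2, 14−5→G=2, 14−6→G=1, 14−8→G=3. Hits: 2.
Pile B: need g' = 2⊕3 = 1. Options: 23−1→G=1, 23−2→G=0, 23−5→G=1, 23−6→G=0, 23−8→G=1. Hits: 3.
Pile C: need g' = 1⊕3 = 2. Options: 11−1→G=0, 11−2→G=2, 11−5→G=3, 11−6→G=2, 11−8→G=0. Hits: 2.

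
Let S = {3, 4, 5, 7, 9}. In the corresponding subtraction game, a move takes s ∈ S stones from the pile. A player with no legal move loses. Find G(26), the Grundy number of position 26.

G(0) = 0
G(1) = mex{} = 0
G(2) = mex{} = 0
G(3) = mex{0} = 1
G(4) = mex{0,0} = 1
G(5) = mex{0,0,0} = 1
G(6) = mex{1,0,0} = 2
G(7) = mex{1,1,0,0} = 2
G(8) = mex{1,1,1,0} = 2
G(9) = mex{2,1,1,0,0} = 3
G(10) = mex{2,2,1,1,0} = 3
G(11) = mex{2,2,2,1,0} = 3
G(12) = mex{3,2,2,1,1} = 0
G(13) = mex{3,3,2,2,1} = 0
G(14) = mex{3,3,3,2,1} = 0
G(15) = mex{0,3,3,2,2} = 1
G(16) = mex{0,0,3,3,2} = 1
G(17) = mex{0,0,0,3,2} = 1
G(18) = mex{1,0,0,3,3} = 2
G(19) = mex{1,1,0,0,3} = 2
G(20) = mex{1,1,1,0,3} = 2
G(21) = mex{2,1,1,0,0} = 3
G(22) = mex{2,2,1,1,0} = 3
G(23) = mex{2,2,2,1,0} = 3
G(24) = mex{3,2,2,1,1} = 0
G(25) = mex{3,3,2,2,1} = 0
G(26) = mex{3,3,3,2,1} = 0

0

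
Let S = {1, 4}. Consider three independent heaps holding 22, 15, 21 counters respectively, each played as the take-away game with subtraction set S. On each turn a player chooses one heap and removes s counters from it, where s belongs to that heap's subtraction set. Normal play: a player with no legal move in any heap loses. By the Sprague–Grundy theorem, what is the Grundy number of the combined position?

All heaps use S = {1, 4}:
n :  0  1  2  3  4  5  6  7  8  9 10 11 12 13 14 15 16 17 18 19 20 21 22
G :  0  1  0  1  2  0  1  0  1  2  0  1  0  1  2  0  1  0  1  2  0  1  0
Heap A: G(22) = 0.
Heap B: G(15) = 0.
Heap C: G(21) = 1.
Combined Grundy value = 0 ⊕ 0 ⊕ 1 = 1.

1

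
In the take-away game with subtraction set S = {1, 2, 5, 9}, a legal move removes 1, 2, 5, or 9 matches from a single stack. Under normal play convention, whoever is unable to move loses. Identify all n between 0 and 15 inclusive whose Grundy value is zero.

0, 3, 6, 10, 13

n :  0  1  2  3  4  5  6  7  8  9 10 11 12 13 14 15
G :  0  1  2  0  1  2  0  1  2  3  0  1  2  0  1  2
P-positions are exactly the n with G(n) = 0.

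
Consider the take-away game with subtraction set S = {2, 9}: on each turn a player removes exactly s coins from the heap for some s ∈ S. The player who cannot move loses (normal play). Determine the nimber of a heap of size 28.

1

G(0) = 0
G(1) = mex{} = 0
G(2) = mex{0} = 1
G(3) = mex{0} = 1
G(4) = mex{1} = 0
G(5) = mex{1} = 0
G(6) = mex{0} = 1
G(7) = mex{0} = 1
G(8) = mex{1} = 0
G(9) = mex{1,0} = 2
G(10) = mex{0,0} = 1
G(11) = mex{2,1} = 0
G(12) = mex{1,1} = 0
G(13) = mex{0,0} = 1
G(14) = mex{0,0} = 1
G(15) = mex{1,1} = 0
G(16) = mex{1,1} = 0
G(17) = mex{0,0} = 1
G(18) = mex{0,2} = 1
G(19) = mex{1,1} = 0
G(20) = mex{1,0} = 2
G(21) = mex{0,0} = 1
G(22) = mex{2,1} = 0
G(23) = mex{1,1} = 0
G(24) = mex{0,0} = 1
G(25) = mex{0,0} = 1
G(26) = mex{1,1} = 0
G(27) = mex{1,1} = 0
G(28) = mex{0,0} = 1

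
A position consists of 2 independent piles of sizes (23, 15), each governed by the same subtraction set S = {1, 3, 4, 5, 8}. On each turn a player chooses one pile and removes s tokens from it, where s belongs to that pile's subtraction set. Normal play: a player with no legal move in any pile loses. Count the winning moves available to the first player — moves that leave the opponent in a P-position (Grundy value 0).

4

All piles use S = {1, 3, 4, 5, 8}:
n :  0  1  2  3  4  5  6  7  8  9 10 11 12 13 14 15 16 17 18 19 20 21 22 23
G :  0  1  0  1  2  3  2  3  4  0  1  0  1  2  3  2  3  4  0  1  0  1  2  3
Pile A: G(23) = 3.
Pile B: G(15) = 2.
Combined Grundy value = 3 ⊕ 2 = 1.
A winning move leaves total XOR = 0, i.e. changes one component's Grundy value g to g ⊕ X where X is the current total.
Pile A: need g' = 3⊕1 = 2. Options: 23−1→G=2, 23−3→G=0, 23−4→G=1, 23−5→G=0, 23−8→G=2. Hits: 2.
Pile B: need g' = 2⊕1 = 3. Options: 15−1→G=3, 15−3→G=1, 15−4→G=0, 15−5→G=1, 15−8→G=3. Hits: 2.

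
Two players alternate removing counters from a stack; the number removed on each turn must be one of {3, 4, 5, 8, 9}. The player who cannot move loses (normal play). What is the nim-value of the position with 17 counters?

1

n :  0  1  2  3  4  5  6  7  8  9 10 11 12 13 14 15 16 17
G :  0  0  0  1  1  1  2  2  2  3  3  3  0  0  0  1  1  1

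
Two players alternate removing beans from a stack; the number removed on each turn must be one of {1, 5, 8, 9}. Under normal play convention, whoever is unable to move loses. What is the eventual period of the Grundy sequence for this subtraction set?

n :  0  1  2  3  4  5  6  7  8  9 10 11 12 13 14 15 16 17 18 19 20 21 22 23 24 25 26 27 28 29 30 31 32 33
G :  0  1  0  1  0  1  0  1  2  3  2  3  2  3  2  3  0  1  0  1  0  1  0  1  2  3  2  3  2  3  2  3  0  1
G(n+16) = G(n) holds for n = 0,…,8 (a full window of length max(S) = 9), so the sequence is purely periodic with period 16.

16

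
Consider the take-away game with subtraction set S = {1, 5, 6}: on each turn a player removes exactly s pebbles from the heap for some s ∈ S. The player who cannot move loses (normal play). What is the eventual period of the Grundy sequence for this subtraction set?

11

n :  0  1  2  3  4  5  6  7  8  9 10 11 12 13 14 15 16 17 18 19 20 21 22 23
G :  0  1  0  1  0  1  2  3  2  3  2  0  1  0  1  0  1  2  3  2  3  2  0  1
G(n+11) = G(n) holds for n = 0,…,5 (a full window of length max(S) = 6), so the sequence is purely periodic with period 11.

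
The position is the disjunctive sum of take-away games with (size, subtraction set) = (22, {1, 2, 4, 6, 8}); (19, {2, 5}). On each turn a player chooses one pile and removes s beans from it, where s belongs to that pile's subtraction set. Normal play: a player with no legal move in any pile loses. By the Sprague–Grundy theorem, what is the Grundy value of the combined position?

0

Pile A, S = {1, 2, 4, 6, 8}:
n :  0  1  2  3  4  5  6  7  8  9 10 11 12 13 14 15 16 17 18 19 20 21 22
G :  0  1  2  0  1  2  3  4  5  3  0  1  2  0  1  2  3  4  5  3  0  1  2
G_A(22) = 2.
Pile B, S = {2, 5}:
G(0) = 0
G(1) = mex{} = 0
G(2) = mex{0} = 1
G(3) = mex{0} = 1
G(4) = mex{1} = 0
G(5) = mex{1,0} = 2
G(6) = mex{0,0} = 1
G(7) = mex{2,1} = 0
G(8) = mex{1,1} = 0
G(9) = mex{0,0} = 1
G(10) = mex{0,2} = 1
G(11) = mex{1,1} = 0
G(12) = mex{1,0} = 2
G(13) = mex{0,0} = 1
G(14) = mex{2,1} = 0
G(15) = mex{1,1} = 0
G(16) = mex{0,0} = 1
G(17) = mex{0,2} = 1
G(18) = mex{1,1} = 0
G(19) = mex{1,0} = 2
G_B(19) = 2.
Combined Grundy value = 2 ⊕ 2 = 0.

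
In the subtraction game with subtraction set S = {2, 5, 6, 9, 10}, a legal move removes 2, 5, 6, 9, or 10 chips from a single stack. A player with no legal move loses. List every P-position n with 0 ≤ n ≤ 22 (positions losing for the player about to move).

0, 1, 4, 8, 12, 15, 16, 19

n :  0  1  2  3  4  5  6  7  8  9 10 11 12 13 14 15 16 17 18 19 20 21 22
G :  0  0  1  1  0  2  1  3  0  2  1  3  0  2  1  0  0  1  1  0  2  1  3
P-positions are exactly the n with G(n) = 0.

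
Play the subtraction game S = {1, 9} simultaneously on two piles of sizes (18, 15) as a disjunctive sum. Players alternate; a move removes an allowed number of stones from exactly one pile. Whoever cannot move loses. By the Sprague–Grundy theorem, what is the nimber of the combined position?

All piles use S = {1, 9}:
n :  0  1  2  3  4  5  6  7  8  9 10 11 12 13 14 15 16 17 18
G :  0  1  0  1  0  1  0  1  0  1  0  1  0  1  0  1  0  1  0
Pile A: G(18) = 0.
Pile B: G(15) = 1.
Combined Grundy value = 0 ⊕ 1 = 1.

1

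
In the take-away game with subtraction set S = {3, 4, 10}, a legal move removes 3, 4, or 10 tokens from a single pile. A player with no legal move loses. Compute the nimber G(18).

1

G(0) = 0
G(1) = mex{} = 0
G(2) = mex{} = 0
G(3) = mex{0} = 1
G(4) = mex{0,0} = 1
G(5) = mex{0,0} = 1
G(6) = mex{1,0} = 2
G(7) = mex{1,1} = 0
G(8) = mex{1,1} = 0
G(9) = mex{2,1} = 0
G(10) = mex{0,2,0} = 1
G(11) = mex{0,0,0} = 1
G(12) = mex{0,0,0} = 1
G(13) = mex{1,0,1} = 2
G(14) = mex{1,1,1} = 0
G(15) = mex{1,1,1} = 0
G(16) = mex{2,1,2} = 0
G(17) = mex{0,2,0} = 1
G(18) = mex{0,0,0} = 1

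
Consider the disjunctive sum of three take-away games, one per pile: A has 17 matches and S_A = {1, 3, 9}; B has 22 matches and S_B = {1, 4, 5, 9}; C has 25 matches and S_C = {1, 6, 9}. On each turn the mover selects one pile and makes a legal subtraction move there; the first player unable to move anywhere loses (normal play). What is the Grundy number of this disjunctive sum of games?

Pile A, S = {1, 3, 9}:
n :  0  1  2  3  4  5  6  7  8  9 10 11 12 13 14 15 16 17
G :  0  1  0  1  0  1  0  1  0  1  0  1  0  1  0  1  0  1
G_A(17) = 1.
Pile B, S = {1, 4, 5, 9}:
G(0) = 0
G(1) = mex{0} = 1
G(2) = mex{1} = 0
G(3) = mex{0} = 1
G(4) = mex{1,0} = 2
G(5) = mex{2,1,0} = 3
G(6) = mex{3,0,1} = 2
G(7) = mex{2,1,0} = 3
G(8) = mex{3,2,1} = 0
G(9) = mex{0,3,2,0} = 1
G(10) = mex{1,2,3,1} = 0
G(11) = mex{0,3,2,0} = 1
G(12) = mex{1,0,3,1} = 2
G(13) = mex{2,1,0,2} = 3
G(14) = mex{3,0,1,3} = 2
G(15) = mex{2,1,0,2} = 3
G(16) = mex{3,2,1,3} = 0
G(17) = mex{0,3,2,0} = 1
G(18) = mex{1,2,3,1} = 0
G(19) = mex{0,3,2,0} = 1
G(20) = mex{1,0,3,1} = 2
G(21) = mex{2,1,0,2} = 3
G(22) = mex{3,0,1,3} = 2
G_B(22) = 2.
Pile C, S = {1, 6, 9}:
G(0) = 0
G(1) = mex{0} = 1
G(2) = mex{1} = 0
G(3) = mex{0} = 1
G(4) = mex{1} = 0
G(5) = mex{0} = 1
G(6) = mex{1,0} = 2
G(7) = mex{2,1} = 0
G(8) = mex{0,0} = 1
G(9) = mex{1,1,0} = 2
G(10) = mex{2,0,1} = 3
G(11) = mex{3,1,0} = 2
G(12) = mex{2,2,1} = 0
G(13) = mex{0,0,0} = 1
G(14) = mex{1,1,1} = 0
G(15) = mex{0,2,2} = 1
G(16) = mex{1,3,0} = 2
G(17) = mex{2,2,1} = 0
G(18) = mex{0,0,2} = 1
G(19) = mex{1,1,3} = 0
G(20) = mex{0,0,2} = 1
G(21) = mex{1,1,0} = 2
G(22) = mex{2,2,1} = 0
G(23) = mex{0,0,0} = 1
G(24) = mex{1,1,1} = 0
G(25) = mex{0,0,2} = 1
G_C(25) = 1.
Combined Grundy value = 1 ⊕ 2 ⊕ 1 = 2.

2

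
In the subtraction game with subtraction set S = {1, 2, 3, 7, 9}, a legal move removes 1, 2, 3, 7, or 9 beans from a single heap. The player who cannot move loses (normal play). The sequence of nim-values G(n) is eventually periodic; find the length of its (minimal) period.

4

n :  0  1  2  3  4  5  6  7  8  9 10 11 12 13 14
G :  0  1  2  3  0  1  2  3  0  1  2  3  0  1  2
G(n+4) = G(n) holds for n = 0,…,8 (a full window of length max(S) = 9), so the sequence is purely periodic with period 4.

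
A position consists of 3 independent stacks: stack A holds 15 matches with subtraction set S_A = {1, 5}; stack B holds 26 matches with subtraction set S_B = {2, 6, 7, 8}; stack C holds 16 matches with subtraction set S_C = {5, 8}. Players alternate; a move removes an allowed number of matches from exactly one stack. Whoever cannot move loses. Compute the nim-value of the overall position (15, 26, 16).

Stack A, S = {1, 5}:
G(0) = 0
G(1) = mex{0} = 1
G(2) = mex{1} = 0
G(3) = mex{0} = 1
G(4) = mex{1} = 0
G(5) = mex{0,0} = 1
G(6) = mex{1,1} = 0
G(7) = mex{0,0} = 1
G(8) = mex{1,1} = 0
G(9) = mex{0,0} = 1
G(10) = mex{1,1} = 0
G(11) = mex{0,0} = 1
G(12) = mex{1,1} = 0
G(13) = mex{0,0} = 1
G(14) = mex{1,1} = 0
G(15) = mex{0,0} = 1
G_A(15) = 1.
Stack B, S = {2, 6, 7, 8}:
n :  0  1  2  3  4  5  6  7  8  9 10 11 12 13 14 15 16 17 18 19 20 21 22 23 24 25 26
G :  0  0  1  1  0  0  1  1  2  2  3  3  2  2  0  0  1  1  0  0  1  1  2  2  3  3  2
G_B(26) = 2.
Stack C, S = {5, 8}:
n :  0  1  2  3  4  5  6  7  8  9 10 11 12 13 14 15 16
G :  0  0  0  0  0  1  1  1  1  1  2  2  2  0  0  0  0
G_C(16) = 0.
Combined Grundy value = 1 ⊕ 2 ⊕ 0 = 3.

3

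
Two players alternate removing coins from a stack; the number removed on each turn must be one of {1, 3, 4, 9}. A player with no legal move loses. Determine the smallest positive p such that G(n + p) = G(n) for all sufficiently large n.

n :  0  1  2  3  4  5  6  7  8  9 10 11 12 13 14 15 16 17 18 19 20 21 22 23 24 25
G :  0  1  0  1  2  3  2  0  1  4  3  2  0  1  0  1  2  3  2  0  1  4  3  2  0  1
G(n+12) = G(n) holds for n = 0,…,8 (a full window of length max(S) = 9), so the sequence is purely periodic with period 12.

12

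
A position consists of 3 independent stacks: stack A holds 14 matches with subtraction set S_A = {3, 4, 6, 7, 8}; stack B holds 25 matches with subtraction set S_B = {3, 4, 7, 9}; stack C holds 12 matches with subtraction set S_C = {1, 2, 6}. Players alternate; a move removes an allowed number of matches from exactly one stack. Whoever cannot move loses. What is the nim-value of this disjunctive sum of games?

Stack A, S = {3, 4, 6, 7, 8}:
G(0) = 0
G(1) = mex{} = 0
G(2) = mex{} = 0
G(3) = mex{0} = 1
G(4) = mex{0,0} = 1
G(5) = mex{0,0} = 1
G(6) = mex{1,0,0} = 2
G(7) = mex{1,1,0,0} = 2
G(8) = mex{1,1,0,0,0} = 2
G(9) = mex{2,1,1,0,0} = 3
G(10) = mex{2,2,1,1,0} = 3
G(11) = mex{2,2,1,1,1} = 0
G(12) = mex{3,2,2,1,1} = 0
G(13) = mex{3,3,2,2,1} = 0
G(14) = mex{0,3,2,2,2} = 1
G_A(14) = 1.
Stack B, S = {3, 4, 7, 9}:
n :  0  1  2  3  4  5  6  7  8  9 10 11 12 13 14 15 16 17 18 19 20 21 22 23 24 25
G :  0  0  0  1  1  1  2  2  2  3  3  3  0  0  0  1  1  1  2  2  2  3  3  3  0  0
G_B(25) = 0.
Stack C, S = {1, 2, 6}:
G(0) = 0
G(1) = mex{0} = 1
G(2) = mex{1,0} = 2
G(3) = mex{2,1} = 0
G(4) = mex{0,2} = 1
G(5) = mex{1,0} = 2
G(6) = mex{2,1,0} = 3
G(7) = mex{3,2,1} = 0
G(8) = mex{0,3,2} = 1
G(9) = mex{1,0,0} = 2
G(10) = mex{2,1,1} = 0
G(11) = mex{0,2,2} = 1
G(12) = mex{1,0,3} = 2
G_C(12) = 2.
Combined Grundy value = 1 ⊕ 0 ⊕ 2 = 3.

3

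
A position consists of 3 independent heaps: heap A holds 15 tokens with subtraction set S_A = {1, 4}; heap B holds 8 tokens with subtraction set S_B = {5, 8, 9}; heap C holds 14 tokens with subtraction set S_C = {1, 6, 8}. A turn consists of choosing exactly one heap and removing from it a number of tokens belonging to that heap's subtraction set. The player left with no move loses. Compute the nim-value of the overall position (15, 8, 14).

Heap A, S = {1, 4}:
G(0) = 0
G(1) = mex{0} = 1
G(2) = mex{1} = 0
G(3) = mex{0} = 1
G(4) = mex{1,0} = 2
G(5) = mex{2,1} = 0
G(6) = mex{0,0} = 1
G(7) = mex{1,1} = 0
G(8) = mex{0,2} = 1
G(9) = mex{1,0} = 2
G(10) = mex{2,1} = 0
G(11) = mex{0,0} = 1
G(12) = mex{1,1} = 0
G(13) = mex{0,2} = 1
G(14) = mex{1,0} = 2
G(15) = mex{2,1} = 0
G_A(15) = 0.
Heap B, S = {5, 8, 9}:
n : 0 1 2 3 4 5 6 7 8
G : 0 0 0 0 0 1 1 1 1
G_B(8) = 1.
Heap C, S = {1, 6, 8}:
G(0) = 0
G(1) = mex{0} = 1
G(2) = mex{1} = 0
G(3) = mex{0} = 1
G(4) = mex{1} = 0
G(5) = mex{0} = 1
G(6) = mex{1,0} = 2
G(7) = mex{2,1} = 0
G(8) = mex{0,0,0} = 1
G(9) = mex{1,1,1} = 0
G(10) = mex{0,0,0} = 1
G(11) = mex{1,1,1} = 0
G(12) = mex{0,2,0} = 1
G(13) = mex{1,0,1} = 2
G(14) = mex{2,1,2} = 0
G_C(14) = 0.
Combined Grundy value = 0 ⊕ 1 ⊕ 0 = 1.

1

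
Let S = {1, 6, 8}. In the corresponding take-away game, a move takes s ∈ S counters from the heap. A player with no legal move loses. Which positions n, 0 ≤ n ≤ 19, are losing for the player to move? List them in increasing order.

0, 2, 4, 7, 9, 11, 14, 16, 18

n :  0  1  2  3  4  5  6  7  8  9 10 11 12 13 14 15 16 17 18 19
G :  0  1  0  1  0  1  2  0  1  0  1  0  1  2  0  1  0  1  0  1
P-positions are exactly the n with G(n) = 0.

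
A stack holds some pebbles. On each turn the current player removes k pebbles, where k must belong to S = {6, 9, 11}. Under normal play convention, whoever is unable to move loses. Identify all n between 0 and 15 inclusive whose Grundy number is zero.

G(0) = 0
G(1) = mex{} = 0
G(2) = mex{} = 0
G(3) = mex{} = 0
G(4) = mex{} = 0
G(5) = mex{} = 0
G(6) = mex{0} = 1
G(7) = mex{0} = 1
G(8) = mex{0} = 1
G(9) = mex{0,0} = 1
G(10) = mex{0,0} = 1
G(11) = mex{0,0,0} = 1
G(12) = mex{1,0,0} = 2
G(13) = mex{1,0,0} = 2
G(14) = mex{1,0,0} = 2
G(15) = mex{1,1,0} = 2
P-positions are exactly the n with G(n) = 0.

0, 1, 2, 3, 4, 5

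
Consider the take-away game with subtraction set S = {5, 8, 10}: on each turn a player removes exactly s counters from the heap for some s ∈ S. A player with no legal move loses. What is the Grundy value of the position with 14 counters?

n :  0  1  2  3  4  5  6  7  8  9 10 11 12 13 14
G :  0  0  0  0  0  1  1  1  1  1  2  2  2  2  2

2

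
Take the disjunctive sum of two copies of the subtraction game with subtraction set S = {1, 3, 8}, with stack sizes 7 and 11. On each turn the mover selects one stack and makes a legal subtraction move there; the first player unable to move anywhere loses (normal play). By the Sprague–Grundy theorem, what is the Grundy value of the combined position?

1

All stacks use S = {1, 3, 8}:
G(0) = 0
G(1) = mex{0} = 1
G(2) = mex{1} = 0
G(3) = mex{0,0} = 1
G(4) = mex{1,1} = 0
G(5) = mex{0,0} = 1
G(6) = mex{1,1} = 0
G(7) = mex{0,0} = 1
G(8) = mex{1,1,0} = 2
G(9) = mex{2,0,1} = 3
G(10) = mex{3,1,0} = 2
G(11) = mex{2,2,1} = 0
Stack A: G(7) = 1.
Stack B: G(11) = 0.
Combined Grundy value = 1 ⊕ 0 = 1.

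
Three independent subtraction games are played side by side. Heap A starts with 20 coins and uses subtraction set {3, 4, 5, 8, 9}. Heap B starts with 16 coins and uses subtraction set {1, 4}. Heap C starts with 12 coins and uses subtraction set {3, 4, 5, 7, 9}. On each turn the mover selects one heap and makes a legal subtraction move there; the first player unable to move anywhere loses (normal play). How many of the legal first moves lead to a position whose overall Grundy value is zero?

4

Heap A, S = {3, 4, 5, 8, 9}:
G(0) = 0
G(1) = mex{} = 0
G(2) = mex{} = 0
G(3) = mex{0} = 1
G(4) = mex{0,0} = 1
G(5) = mex{0,0,0} = 1
G(6) = mex{1,0,0} = 2
G(7) = mex{1,1,0} = 2
G(8) = mex{1,1,1,0} = 2
G(9) = mex{2,1,1,0,0} = 3
G(10) = mex{2,2,1,0,0} = 3
G(11) = mex{2,2,2,1,0} = 3
G(12) = mex{3,2,2,1,1} = 0
G(13) = mex{3,3,2,1,1} = 0
G(14) = mex{3,3,3,2,1} = 0
G(15) = mex{0,3,3,2,2} = 1
G(16) = mex{0,0,3,2,2} = 1
G(17) = mex{0,0,0,3,2} = 1
G(18) = mex{1,0,0,3,3} = 2
G(19) = mex{1,1,0,3,3} = 2
G(20) = mex{1,1,1,0,3} = 2
G_A(20) = 2.
Heap B, S = {1, 4}:
G(0) = 0
G(1) = mex{0} = 1
G(2) = mex{1} = 0
G(3) = mex{0} = 1
G(4) = mex{1,0} = 2
G(5) = mex{2,1} = 0
G(6) = mex{0,0} = 1
G(7) = mex{1,1} = 0
G(8) = mex{0,2} = 1
G(9) = mex{1,0} = 2
G(10) = mex{2,1} = 0
G(11) = mex{0,0} = 1
G(12) = mex{1,1} = 0
G(13) = mex{0,2} = 1
G(14) = mex{1,0} = 2
G(15) = mex{2,1} = 0
G(16) = mex{0,0} = 1
G_B(16) = 1.
Heap C, S = {3, 4, 5, 7, 9}:
n :  0  1  2  3  4  5  6  7  8  9 10 11 12
G :  0  0  0  1  1  1  2  2  2  3  3  3  0
G_C(12) = 0.
Combined Grundy value = 2 ⊕ 1 ⊕ 0 = 3.
A winning move leaves total XOR = 0, i.e. changes one component's Grundy value g to g ⊕ X where X is the current total.
Heap A: need g' = 2⊕3 = 1. Options: 20−3→G=1, 20−4→G=1, 20−5→G=1, 20−8→G=0, 20−9→G=3. Hits: 3.
Heap B: need g' = 1⊕3 = 2. Options: 16−1→G=0, 16−4→G=0. Hits: 0.
Heap C: need g' = 0⊕3 = 3. Options: 12−3→G=3, 12−4→G=2, 12−5→G=2, 12−7→G=1, 12−9→G=1. Hits: 1.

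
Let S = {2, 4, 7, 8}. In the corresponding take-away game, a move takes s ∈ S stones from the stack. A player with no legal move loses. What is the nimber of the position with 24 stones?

n :  0  1  2  3  4  5  6  7  8  9 10 11 12 13 14 15 16 17 18 19 20 21 22 23 24
G :  0  0  1  1  2  2  0  3  1  4  2  0  0  1  1  2  2  0  3  1  4  2  0  0  1

1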